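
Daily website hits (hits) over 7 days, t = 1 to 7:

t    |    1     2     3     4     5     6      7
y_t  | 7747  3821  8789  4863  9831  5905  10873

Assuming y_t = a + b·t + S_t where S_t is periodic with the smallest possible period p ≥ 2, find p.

First differences y_{t+1} − y_t: -3926, 4968, -3926, 4968, -3926, 4968, …
The difference pattern repeats every 2 terms and not for any smaller step, so p = 2.

2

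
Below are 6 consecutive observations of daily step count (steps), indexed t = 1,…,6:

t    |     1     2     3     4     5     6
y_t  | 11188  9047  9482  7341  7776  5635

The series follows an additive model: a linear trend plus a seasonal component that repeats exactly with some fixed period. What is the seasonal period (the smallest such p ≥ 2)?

First differences y_{t+1} − y_t: -2141, 435, -2141, 435, -2141, …
The difference pattern repeats every 2 terms and not for any smaller step, so p = 2.

2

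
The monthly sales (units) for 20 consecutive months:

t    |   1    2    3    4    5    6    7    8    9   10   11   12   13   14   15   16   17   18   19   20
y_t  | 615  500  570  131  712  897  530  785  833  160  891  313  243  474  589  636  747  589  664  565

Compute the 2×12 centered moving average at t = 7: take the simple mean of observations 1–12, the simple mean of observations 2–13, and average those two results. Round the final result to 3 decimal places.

Sum over 1–12: 615 + 500 + 570 + 131 + 712 + 897 + 530 + 785 + 833 + 160 + 891 + 313 = 6937
Sum over 2–13: 500 + 570 + 131 + 712 + 897 + 530 + 785 + 833 + 160 + 891 + 313 + 243 = 6565
CMA at t=7 = (6937 + 6565) / (2·12) = 13502 / 24 = 562.583

562.583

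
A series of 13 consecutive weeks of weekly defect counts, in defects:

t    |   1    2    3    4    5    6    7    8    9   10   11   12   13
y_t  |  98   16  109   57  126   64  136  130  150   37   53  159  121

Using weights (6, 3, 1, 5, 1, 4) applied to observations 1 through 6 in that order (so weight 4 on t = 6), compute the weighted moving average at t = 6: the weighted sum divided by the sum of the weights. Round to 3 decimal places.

Weighted sum: 6·98 + 3·16 + 1·109 + 5·57 + 1·126 + 4·64 = 588 + 48 + 109 + 285 + 126 + 256 = 1412
Weight total: 6 + 3 + 1 + 5 + 1 + 4 = 20
WMA = 1412 / 20 = 70.600

70.600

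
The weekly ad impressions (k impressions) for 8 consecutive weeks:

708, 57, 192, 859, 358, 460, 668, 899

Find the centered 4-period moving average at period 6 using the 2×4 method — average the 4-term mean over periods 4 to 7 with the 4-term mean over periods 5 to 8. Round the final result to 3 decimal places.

591.250

Sum over 4–7: 859 + 358 + 460 + 668 = 2345
Sum over 5–8: 358 + 460 + 668 + 899 = 2385
CMA at t=6 = (2345 + 2385) / (2·4) = 4730 / 8 = 591.250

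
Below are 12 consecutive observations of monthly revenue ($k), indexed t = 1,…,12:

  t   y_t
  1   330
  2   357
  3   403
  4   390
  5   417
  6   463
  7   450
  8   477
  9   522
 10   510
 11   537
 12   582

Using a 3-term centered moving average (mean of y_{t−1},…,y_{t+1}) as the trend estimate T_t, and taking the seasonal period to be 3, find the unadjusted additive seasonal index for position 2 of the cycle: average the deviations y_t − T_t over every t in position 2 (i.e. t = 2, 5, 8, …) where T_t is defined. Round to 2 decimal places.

Season position 2 occurs at t = 2, 5, 8, 11 (where T_t is defined).
t=2: T_2 = 363.3333; y_2 − T_2 = 357 − 363.3333 = -6.3333
t=5: T_5 = 423.3333; y_5 − T_5 = 417 − 423.3333 = -6.3333
t=8: T_8 = 483.0000; y_8 − T_8 = 477 − 483.0000 = -6.0000
t=11: T_11 = 543.0000; y_11 − T_11 = 537 − 543.0000 = -6.0000
Mean deviation: (-6.3333 + -6.3333 + -6.0000 + -6.0000) / 4 = -6.17

-6.17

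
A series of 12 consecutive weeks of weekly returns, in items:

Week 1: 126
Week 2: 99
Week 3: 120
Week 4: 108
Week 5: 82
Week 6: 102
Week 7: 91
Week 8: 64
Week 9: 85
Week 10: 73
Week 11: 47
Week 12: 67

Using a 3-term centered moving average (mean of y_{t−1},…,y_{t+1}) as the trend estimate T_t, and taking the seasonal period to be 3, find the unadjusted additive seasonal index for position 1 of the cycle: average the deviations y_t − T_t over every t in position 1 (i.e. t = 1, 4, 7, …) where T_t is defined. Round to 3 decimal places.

Season position 1 occurs at t = 4, 7, 10 (where T_t is defined).
t=4: T_4 = 103.33333; y_4 − T_4 = 108 − 103.33333 = 4.66667
t=7: T_7 = 85.66667; y_7 − T_7 = 91 − 85.66667 = 5.33333
t=10: T_10 = 68.33333; y_10 − T_10 = 73 − 68.33333 = 4.66667
Mean deviation: (4.66667 + 5.33333 + 4.66667) / 3 = 4.889

4.889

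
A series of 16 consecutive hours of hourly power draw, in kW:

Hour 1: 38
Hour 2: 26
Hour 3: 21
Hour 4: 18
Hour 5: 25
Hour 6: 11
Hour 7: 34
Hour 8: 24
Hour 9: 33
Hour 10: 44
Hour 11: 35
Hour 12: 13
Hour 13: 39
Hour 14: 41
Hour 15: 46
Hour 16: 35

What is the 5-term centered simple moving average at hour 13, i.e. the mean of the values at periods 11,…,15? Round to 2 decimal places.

Sum of periods 11–15: 35 + 13 + 39 + 41 + 46 = 174
Divide by 5: 174 / 5 = 34.80

34.80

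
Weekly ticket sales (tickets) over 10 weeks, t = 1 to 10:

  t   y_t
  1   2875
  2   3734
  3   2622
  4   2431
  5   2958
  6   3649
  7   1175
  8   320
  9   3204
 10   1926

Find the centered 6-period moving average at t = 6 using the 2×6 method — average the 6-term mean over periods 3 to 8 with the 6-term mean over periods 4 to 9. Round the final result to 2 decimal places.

2241.00

Sum over 3–8: 2622 + 2431 + 2958 + 3649 + 1175 + 320 = 13155
Sum over 4–9: 2431 + 2958 + 3649 + 1175 + 320 + 3204 = 13737
CMA at t=6 = (13155 + 13737) / (2·6) = 26892 / 12 = 2241.00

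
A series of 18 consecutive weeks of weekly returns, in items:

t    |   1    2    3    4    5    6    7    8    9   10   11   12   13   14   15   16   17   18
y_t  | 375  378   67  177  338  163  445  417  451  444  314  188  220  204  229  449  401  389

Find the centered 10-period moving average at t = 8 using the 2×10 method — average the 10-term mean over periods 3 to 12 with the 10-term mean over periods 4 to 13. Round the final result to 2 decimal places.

Sum over 3–12: 67 + 177 + 338 + 163 + 445 + 417 + 451 + 444 + 314 + 188 = 3004
Sum over 4–13: 177 + 338 + 163 + 445 + 417 + 451 + 444 + 314 + 188 + 220 = 3157
CMA at t=8 = (3004 + 3157) / (2·10) = 6161 / 20 = 308.05

308.05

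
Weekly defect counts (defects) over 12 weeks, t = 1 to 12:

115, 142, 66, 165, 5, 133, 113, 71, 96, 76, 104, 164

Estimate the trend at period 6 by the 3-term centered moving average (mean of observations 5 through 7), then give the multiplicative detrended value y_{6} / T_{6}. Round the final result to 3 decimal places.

1.590

Trend T_6 = (5 + 133 + 113) / 3 = 251/3 = 83.66667
Ratio to trend: 133 / 83.66667 = 1.590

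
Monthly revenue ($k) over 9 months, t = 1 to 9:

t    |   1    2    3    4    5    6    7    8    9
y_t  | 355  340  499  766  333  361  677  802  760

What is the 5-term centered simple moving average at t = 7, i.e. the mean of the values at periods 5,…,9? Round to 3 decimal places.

Sum of periods 5–9: 333 + 361 + 677 + 802 + 760 = 2933
Divide by 5: 2933 / 5 = 586.600

586.600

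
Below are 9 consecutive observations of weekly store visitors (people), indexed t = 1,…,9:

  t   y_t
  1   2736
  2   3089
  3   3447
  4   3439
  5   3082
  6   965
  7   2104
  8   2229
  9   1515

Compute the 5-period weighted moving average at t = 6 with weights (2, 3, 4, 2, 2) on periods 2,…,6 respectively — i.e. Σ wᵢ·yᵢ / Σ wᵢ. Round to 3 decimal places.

Weighted sum: 2·3089 + 3·3447 + 4·3439 + 2·3082 + 2·965 = 6178 + 10341 + 13756 + 6164 + 1930 = 38369
Weight total: 2 + 3 + 4 + 2 + 2 = 13
WMA = 38369 / 13 = 2951.462

2951.462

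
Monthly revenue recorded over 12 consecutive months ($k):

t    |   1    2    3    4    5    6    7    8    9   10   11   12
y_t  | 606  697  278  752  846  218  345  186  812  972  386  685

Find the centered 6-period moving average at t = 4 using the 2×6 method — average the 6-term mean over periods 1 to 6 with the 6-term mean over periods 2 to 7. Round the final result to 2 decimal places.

544.42

Sum over 1–6: 606 + 697 + 278 + 752 + 846 + 218 = 3397
Sum over 2–7: 697 + 278 + 752 + 846 + 218 + 345 = 3136
CMA at t=4 = (3397 + 3136) / (2·6) = 6533 / 12 = 544.42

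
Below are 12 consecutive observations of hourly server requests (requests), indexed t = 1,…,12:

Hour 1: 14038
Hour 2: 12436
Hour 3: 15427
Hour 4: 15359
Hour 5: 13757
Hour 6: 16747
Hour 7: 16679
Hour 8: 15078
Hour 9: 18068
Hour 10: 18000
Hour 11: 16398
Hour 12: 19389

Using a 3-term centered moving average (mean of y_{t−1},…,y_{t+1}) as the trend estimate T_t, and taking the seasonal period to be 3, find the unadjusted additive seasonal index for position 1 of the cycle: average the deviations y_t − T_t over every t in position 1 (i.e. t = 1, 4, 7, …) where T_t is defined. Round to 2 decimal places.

511.22

Season position 1 occurs at t = 4, 7, 10 (where T_t is defined).
t=4: T_4 = 14847.6667; y_4 − T_4 = 15359 − 14847.6667 = 511.3333
t=7: T_7 = 16168.0000; y_7 − T_7 = 16679 − 16168.0000 = 511.0000
t=10: T_10 = 17488.6667; y_10 − T_10 = 18000 − 17488.6667 = 511.3333
Mean deviation: (511.3333 + 511.0000 + 511.3333) / 3 = 511.22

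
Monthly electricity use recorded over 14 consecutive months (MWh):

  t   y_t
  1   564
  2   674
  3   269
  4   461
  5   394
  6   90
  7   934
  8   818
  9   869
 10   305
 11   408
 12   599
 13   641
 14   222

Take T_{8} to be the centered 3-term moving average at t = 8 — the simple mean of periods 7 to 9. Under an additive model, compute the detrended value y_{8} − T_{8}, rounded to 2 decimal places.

-55.67

Trend T_8 = (934 + 818 + 869) / 3 = 2621/3 = 873.6667
Detrended value: 818 − 873.6667 = -55.67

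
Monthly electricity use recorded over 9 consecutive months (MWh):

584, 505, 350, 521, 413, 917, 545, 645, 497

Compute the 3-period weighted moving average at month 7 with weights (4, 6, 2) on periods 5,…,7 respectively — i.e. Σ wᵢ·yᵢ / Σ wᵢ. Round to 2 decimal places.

687.00

Weighted sum: 4·413 + 6·917 + 2·545 = 1652 + 5502 + 1090 = 8244
Weight total: 4 + 6 + 2 = 12
WMA = 8244 / 12 = 687.00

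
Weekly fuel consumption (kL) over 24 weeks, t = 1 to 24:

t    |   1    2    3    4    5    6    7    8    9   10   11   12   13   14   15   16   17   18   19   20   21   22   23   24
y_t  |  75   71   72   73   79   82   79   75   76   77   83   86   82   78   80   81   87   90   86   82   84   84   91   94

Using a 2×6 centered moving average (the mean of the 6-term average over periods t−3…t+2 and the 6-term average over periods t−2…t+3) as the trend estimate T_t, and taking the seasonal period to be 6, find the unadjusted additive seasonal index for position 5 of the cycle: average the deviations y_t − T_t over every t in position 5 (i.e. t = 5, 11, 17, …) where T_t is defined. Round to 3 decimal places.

Season position 5 occurs at t = 5, 11, 17 (where T_t is defined).
t=5: T_5 = 76.33333; y_5 − T_5 = 79 − 76.33333 = 2.66667
t=11: T_11 = 80.08333; y_11 − T_11 = 83 − 80.08333 = 2.91667
t=17: T_17 = 84.00000; y_17 − T_17 = 87 − 84.00000 = 3.00000
Mean deviation: (2.66667 + 2.91667 + 3.00000) / 3 = 2.861

2.861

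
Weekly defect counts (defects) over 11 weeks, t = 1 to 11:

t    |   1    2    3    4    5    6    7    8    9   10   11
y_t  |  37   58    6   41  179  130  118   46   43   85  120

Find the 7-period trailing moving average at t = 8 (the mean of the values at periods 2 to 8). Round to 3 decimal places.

Sum of periods 2–8: 58 + 6 + 41 + 179 + 130 + 118 + 46 = 578
Divide by 7: 578 / 7 = 82.571

82.571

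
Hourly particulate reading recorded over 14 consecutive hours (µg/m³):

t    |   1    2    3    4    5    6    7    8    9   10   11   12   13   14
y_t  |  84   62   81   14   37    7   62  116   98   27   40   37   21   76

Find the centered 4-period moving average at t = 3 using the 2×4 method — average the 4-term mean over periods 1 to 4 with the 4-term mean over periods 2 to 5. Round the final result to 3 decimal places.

54.375

Sum over 1–4: 84 + 62 + 81 + 14 = 241
Sum over 2–5: 62 + 81 + 14 + 37 = 194
CMA at t=3 = (241 + 194) / (2·4) = 435 / 8 = 54.375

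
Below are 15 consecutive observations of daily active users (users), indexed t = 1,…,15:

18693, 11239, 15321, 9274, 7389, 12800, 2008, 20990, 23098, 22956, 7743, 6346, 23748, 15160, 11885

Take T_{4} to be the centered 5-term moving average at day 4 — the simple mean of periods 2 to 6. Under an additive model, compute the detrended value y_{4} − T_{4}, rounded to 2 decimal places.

Trend T_4 = (11239 + 15321 + 9274 + 7389 + 12800) / 5 = 56023/5 = 11204.6000
Detrended value: 9274 − 11204.6000 = -1930.60

-1930.60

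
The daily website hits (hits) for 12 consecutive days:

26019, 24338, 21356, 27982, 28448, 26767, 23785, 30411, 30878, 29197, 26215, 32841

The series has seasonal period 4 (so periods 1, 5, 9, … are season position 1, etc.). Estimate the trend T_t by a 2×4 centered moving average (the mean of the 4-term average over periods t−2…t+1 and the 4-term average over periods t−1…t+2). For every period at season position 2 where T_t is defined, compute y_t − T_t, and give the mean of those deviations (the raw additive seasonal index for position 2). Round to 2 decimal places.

Season position 2 occurs at t = 6, 10 (where T_t is defined).
t=6: T_6 = 27049.1250; y_6 − T_6 = 26767 − 27049.1250 = -282.1250
t=10: T_10 = 29479.0000; y_10 − T_10 = 29197 − 29479.0000 = -282.0000
Mean deviation: (-282.1250 + -282.0000) / 2 = -282.06

-282.06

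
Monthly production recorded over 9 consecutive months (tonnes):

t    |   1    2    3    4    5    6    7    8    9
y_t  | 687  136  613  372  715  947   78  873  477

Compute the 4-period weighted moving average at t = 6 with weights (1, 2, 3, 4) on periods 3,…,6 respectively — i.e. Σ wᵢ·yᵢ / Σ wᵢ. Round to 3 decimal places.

Weighted sum: 1·613 + 2·372 + 3·715 + 4·947 = 613 + 744 + 2145 + 3788 = 7290
Weight total: 1 + 2 + 3 + 4 = 10
WMA = 7290 / 10 = 729.000

729.000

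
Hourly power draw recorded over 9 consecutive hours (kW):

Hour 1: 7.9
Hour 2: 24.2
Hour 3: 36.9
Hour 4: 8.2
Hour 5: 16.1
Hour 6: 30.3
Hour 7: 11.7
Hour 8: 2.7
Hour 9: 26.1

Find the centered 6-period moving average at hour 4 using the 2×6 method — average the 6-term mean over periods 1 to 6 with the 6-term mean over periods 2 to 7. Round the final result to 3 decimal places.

Sum over 1–6: 7.9 + 24.2 + 36.9 + 8.2 + 16.1 + 30.3 = 123.6
Sum over 2–7: 24.2 + 36.9 + 8.2 + 16.1 + 30.3 + 11.7 = 127.4
CMA at t=4 = (123.6 + 127.4) / (2·6) = 251.0 / 12 = 20.917

20.917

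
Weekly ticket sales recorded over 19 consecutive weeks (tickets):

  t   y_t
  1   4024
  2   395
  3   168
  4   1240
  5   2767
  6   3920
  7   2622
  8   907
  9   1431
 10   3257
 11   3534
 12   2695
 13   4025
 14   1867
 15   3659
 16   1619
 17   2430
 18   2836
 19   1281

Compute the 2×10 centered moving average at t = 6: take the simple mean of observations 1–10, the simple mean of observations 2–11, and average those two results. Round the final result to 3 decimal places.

2048.600

Sum over 1–10: 4024 + 395 + 168 + 1240 + 2767 + 3920 + 2622 + 907 + 1431 + 3257 = 20731
Sum over 2–11: 395 + 168 + 1240 + 2767 + 3920 + 2622 + 907 + 1431 + 3257 + 3534 = 20241
CMA at t=6 = (20731 + 20241) / (2·10) = 40972 / 20 = 2048.600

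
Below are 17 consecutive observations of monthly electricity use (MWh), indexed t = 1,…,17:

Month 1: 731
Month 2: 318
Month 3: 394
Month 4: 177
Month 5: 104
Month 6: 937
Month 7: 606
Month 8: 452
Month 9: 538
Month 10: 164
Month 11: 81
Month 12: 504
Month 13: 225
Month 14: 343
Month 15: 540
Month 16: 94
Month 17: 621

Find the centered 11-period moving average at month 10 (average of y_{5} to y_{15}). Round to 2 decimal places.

408.55

Sum of periods 5–15: 104 + 937 + 606 + 452 + 538 + 164 + 81 + 504 + 225 + 343 + 540 = 4494
Divide by 11: 4494 / 11 = 408.55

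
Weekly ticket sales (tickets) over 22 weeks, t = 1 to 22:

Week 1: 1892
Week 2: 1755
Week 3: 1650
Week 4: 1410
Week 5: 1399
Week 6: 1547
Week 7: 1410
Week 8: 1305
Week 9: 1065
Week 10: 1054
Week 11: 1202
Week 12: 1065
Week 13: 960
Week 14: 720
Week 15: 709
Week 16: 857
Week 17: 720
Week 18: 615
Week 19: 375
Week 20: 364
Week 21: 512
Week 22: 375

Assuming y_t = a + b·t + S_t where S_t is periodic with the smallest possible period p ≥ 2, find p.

5

First differences y_{t+1} − y_t: -137, -105, -240, -11, 148, -137, -105, -240, -11, 148, -137, -105, …
The difference pattern repeats every 5 terms and not for any smaller step, so p = 5.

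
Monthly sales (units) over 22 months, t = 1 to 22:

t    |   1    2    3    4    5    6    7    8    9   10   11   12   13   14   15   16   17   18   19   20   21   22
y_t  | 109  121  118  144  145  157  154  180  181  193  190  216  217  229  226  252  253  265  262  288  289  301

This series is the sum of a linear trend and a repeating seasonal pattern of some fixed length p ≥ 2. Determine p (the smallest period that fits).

First differences y_{t+1} − y_t: 12, -3, 26, 1, 12, -3, 26, 1, 12, -3, …
The difference pattern repeats every 4 terms and not for any smaller step, so p = 4.

4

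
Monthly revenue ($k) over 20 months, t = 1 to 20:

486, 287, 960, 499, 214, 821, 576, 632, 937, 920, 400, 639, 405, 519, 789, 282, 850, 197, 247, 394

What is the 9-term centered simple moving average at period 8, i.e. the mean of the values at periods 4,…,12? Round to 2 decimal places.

Sum of periods 4–12: 499 + 214 + 821 + 576 + 632 + 937 + 920 + 400 + 639 = 5638
Divide by 9: 5638 / 9 = 626.44

626.44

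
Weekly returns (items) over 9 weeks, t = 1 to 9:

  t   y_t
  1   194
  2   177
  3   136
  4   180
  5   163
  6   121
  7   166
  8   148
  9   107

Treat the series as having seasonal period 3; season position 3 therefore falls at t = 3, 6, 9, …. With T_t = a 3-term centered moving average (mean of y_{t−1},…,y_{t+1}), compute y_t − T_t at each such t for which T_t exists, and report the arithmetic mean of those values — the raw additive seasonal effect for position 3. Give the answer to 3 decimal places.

Season position 3 occurs at t = 3, 6 (where T_t is defined).
t=3: T_3 = 164.33333; y_3 − T_3 = 136 − 164.33333 = -28.33333
t=6: T_6 = 150.00000; y_6 − T_6 = 121 − 150.00000 = -29.00000
Mean deviation: (-28.33333 + -29.00000) / 2 = -28.667

-28.667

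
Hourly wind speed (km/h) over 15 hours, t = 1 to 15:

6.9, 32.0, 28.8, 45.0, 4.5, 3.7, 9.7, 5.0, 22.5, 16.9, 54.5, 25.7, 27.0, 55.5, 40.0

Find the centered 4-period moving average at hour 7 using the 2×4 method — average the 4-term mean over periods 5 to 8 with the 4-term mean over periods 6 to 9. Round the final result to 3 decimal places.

7.975

Sum over 5–8: 4.5 + 3.7 + 9.7 + 5.0 = 22.9
Sum over 6–9: 3.7 + 9.7 + 5.0 + 22.5 = 40.9
CMA at t=7 = (22.9 + 40.9) / (2·4) = 63.8 / 8 = 7.975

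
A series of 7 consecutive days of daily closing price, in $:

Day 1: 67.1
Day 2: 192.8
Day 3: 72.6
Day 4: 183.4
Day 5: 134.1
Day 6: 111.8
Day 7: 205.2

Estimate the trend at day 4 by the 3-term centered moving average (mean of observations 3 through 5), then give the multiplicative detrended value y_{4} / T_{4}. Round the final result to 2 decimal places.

1.41

Trend T_4 = (72.6 + 183.4 + 134.1) / 3 = 390.1/3 = 130.0333
Ratio to trend: 183.4 / 130.0333 = 1.41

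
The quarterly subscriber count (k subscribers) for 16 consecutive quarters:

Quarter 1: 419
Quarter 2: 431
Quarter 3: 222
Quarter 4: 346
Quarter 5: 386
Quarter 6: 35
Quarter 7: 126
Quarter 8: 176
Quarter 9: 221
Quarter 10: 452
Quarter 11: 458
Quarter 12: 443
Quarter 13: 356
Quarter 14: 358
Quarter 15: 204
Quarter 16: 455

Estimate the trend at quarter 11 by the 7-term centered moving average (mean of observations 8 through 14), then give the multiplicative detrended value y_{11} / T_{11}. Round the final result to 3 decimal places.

Trend T_11 = (176 + 221 + 452 + 458 + 443 + 356 + 358) / 7 = 2464/7 = 352.00000
Ratio to trend: 458 / 352.00000 = 1.301

1.301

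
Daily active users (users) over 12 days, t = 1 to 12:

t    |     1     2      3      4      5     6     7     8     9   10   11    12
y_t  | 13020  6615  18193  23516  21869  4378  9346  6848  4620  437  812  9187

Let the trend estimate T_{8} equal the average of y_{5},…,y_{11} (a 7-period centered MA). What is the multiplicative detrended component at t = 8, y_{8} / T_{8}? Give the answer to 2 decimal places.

0.99

Trend T_8 = (21869 + 4378 + 9346 + 6848 + 4620 + 437 + 812) / 7 = 48310/7 = 6901.4286
Ratio to trend: 6848 / 6901.4286 = 0.99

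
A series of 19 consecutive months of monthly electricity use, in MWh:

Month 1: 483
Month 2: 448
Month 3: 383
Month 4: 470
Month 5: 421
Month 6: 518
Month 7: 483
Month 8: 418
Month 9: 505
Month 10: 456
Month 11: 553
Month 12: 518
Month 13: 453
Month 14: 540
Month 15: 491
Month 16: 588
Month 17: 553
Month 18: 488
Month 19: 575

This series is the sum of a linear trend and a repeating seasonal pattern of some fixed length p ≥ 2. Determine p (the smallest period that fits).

First differences y_{t+1} − y_t: -35, -65, 87, -49, 97, -35, -65, 87, -49, 97, -35, -65, …
The difference pattern repeats every 5 terms and not for any smaller step, so p = 5.

5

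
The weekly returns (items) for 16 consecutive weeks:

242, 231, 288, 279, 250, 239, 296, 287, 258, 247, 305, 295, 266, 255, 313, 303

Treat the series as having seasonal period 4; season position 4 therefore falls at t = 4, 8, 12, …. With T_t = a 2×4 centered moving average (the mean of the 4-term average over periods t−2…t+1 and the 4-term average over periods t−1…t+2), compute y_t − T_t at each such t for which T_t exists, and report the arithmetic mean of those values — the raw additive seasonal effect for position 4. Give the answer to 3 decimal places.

Season position 4 occurs at t = 4, 8, 12 (where T_t is defined).
t=4: T_4 = 263.00000; y_4 − T_4 = 279 − 263.00000 = 16.00000
t=8: T_8 = 271.00000; y_8 − T_8 = 287 − 271.00000 = 16.00000
t=12: T_12 = 279.25000; y_12 − T_12 = 295 − 279.25000 = 15.75000
Mean deviation: (16.00000 + 16.00000 + 15.75000) / 3 = 15.917

15.917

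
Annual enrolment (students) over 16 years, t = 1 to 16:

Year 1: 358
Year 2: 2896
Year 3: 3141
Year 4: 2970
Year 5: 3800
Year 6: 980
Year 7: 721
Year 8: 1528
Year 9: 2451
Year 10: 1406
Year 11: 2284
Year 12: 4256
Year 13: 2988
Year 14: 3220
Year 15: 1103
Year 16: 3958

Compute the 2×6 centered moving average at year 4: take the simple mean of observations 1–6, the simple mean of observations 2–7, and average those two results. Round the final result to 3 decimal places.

2387.750

Sum over 1–6: 358 + 2896 + 3141 + 2970 + 3800 + 980 = 14145
Sum over 2–7: 2896 + 3141 + 2970 + 3800 + 980 + 721 = 14508
CMA at t=4 = (14145 + 14508) / (2·6) = 28653 / 12 = 2387.750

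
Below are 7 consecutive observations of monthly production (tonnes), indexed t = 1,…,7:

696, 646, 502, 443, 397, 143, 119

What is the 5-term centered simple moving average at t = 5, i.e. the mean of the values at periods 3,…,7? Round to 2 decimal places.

320.80

Sum of periods 3–7: 502 + 443 + 397 + 143 + 119 = 1604
Divide by 5: 1604 / 5 = 320.80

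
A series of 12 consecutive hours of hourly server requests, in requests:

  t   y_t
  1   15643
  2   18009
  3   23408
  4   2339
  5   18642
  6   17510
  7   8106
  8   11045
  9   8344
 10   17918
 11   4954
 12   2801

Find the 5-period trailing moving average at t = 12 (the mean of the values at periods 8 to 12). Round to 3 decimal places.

9012.400

Sum of periods 8–12: 11045 + 8344 + 17918 + 4954 + 2801 = 45062
Divide by 5: 45062 / 5 = 9012.400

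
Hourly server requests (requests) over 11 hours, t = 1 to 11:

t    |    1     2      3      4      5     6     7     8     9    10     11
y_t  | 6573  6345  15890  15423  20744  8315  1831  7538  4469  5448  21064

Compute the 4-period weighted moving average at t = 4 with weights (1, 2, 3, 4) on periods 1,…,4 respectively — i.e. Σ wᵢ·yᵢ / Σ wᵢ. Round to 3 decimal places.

Weighted sum: 1·6573 + 2·6345 + 3·15890 + 4·15423 = 6573 + 12690 + 47670 + 61692 = 128625
Weight total: 1 + 2 + 3 + 4 = 10
WMA = 128625 / 10 = 12862.500

12862.500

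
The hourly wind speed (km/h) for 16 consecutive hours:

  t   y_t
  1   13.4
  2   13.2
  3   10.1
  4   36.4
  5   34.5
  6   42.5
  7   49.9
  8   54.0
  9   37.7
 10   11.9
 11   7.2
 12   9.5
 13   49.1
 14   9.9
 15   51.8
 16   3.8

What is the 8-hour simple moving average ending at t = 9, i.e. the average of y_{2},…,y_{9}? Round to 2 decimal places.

34.79

Sum of periods 2–9: 13.2 + 10.1 + 36.4 + 34.5 + 42.5 + 49.9 + 54.0 + 37.7 = 278.3
Divide by 8: 278.3 / 8 = 34.79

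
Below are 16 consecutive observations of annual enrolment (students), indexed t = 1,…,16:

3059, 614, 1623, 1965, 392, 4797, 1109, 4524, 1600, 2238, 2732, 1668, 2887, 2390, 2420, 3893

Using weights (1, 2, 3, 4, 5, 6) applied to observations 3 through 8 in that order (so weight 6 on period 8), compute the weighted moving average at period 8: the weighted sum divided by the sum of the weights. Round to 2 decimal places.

2790.76

Weighted sum: 1·1623 + 2·1965 + 3·392 + 4·4797 + 5·1109 + 6·4524 = 1623 + 3930 + 1176 + 19188 + 5545 + 27144 = 58606
Weight total: 1 + 2 + 3 + 4 + 5 + 6 = 21
WMA = 58606 / 21 = 2790.76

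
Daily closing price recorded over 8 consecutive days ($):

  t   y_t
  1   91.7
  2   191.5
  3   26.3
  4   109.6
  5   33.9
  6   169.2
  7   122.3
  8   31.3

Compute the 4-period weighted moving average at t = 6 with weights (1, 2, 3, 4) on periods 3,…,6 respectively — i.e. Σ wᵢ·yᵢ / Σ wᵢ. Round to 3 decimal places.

Weighted sum: 1·26.3 + 2·109.6 + 3·33.9 + 4·169.2 = 26.3 + 219.2 + 101.7 + 676.8 = 1024.0
Weight total: 1 + 2 + 3 + 4 = 10
WMA = 1024.0 / 10 = 102.400

102.400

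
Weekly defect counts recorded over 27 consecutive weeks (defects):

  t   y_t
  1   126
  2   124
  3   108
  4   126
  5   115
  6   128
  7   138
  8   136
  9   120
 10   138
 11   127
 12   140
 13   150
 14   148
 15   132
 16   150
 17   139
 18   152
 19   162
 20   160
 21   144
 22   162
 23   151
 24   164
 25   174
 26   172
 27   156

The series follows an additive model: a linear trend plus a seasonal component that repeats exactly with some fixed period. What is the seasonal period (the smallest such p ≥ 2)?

First differences y_{t+1} − y_t: -2, -16, 18, -11, 13, 10, -2, -16, 18, -11, 13, 10, -2, -16, …
The difference pattern repeats every 6 terms and not for any smaller step, so p = 6.

6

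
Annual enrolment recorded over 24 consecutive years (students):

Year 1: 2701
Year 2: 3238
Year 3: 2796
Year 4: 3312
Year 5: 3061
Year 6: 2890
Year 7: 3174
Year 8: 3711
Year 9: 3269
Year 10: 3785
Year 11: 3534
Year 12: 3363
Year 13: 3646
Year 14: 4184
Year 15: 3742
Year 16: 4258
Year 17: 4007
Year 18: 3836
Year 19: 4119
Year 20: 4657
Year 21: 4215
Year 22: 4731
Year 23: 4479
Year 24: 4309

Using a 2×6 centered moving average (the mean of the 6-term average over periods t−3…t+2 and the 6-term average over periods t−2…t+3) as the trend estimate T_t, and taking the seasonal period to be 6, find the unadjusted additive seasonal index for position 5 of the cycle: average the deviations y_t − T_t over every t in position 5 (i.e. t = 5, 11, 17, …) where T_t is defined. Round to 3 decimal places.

-56.806

Season position 5 occurs at t = 5, 11, 17 (where T_t is defined).
t=5: T_5 = 3117.91667; y_5 − T_5 = 3061 − 3117.91667 = -56.91667
t=11: T_11 = 3590.75000; y_11 − T_11 = 3534 − 3590.75000 = -56.75000
t=17: T_17 = 4063.75000; y_17 − T_17 = 4007 − 4063.75000 = -56.75000
Mean deviation: (-56.91667 + -56.75000 + -56.75000) / 3 = -56.806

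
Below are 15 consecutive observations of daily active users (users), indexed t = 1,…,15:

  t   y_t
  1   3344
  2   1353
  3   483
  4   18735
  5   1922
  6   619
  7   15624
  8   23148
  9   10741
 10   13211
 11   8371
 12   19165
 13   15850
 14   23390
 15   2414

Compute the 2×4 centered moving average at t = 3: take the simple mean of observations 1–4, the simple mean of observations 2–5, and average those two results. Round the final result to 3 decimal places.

5801.000

Sum over 1–4: 3344 + 1353 + 483 + 18735 = 23915
Sum over 2–5: 1353 + 483 + 18735 + 1922 = 22493
CMA at t=3 = (23915 + 22493) / (2·4) = 46408 / 8 = 5801.000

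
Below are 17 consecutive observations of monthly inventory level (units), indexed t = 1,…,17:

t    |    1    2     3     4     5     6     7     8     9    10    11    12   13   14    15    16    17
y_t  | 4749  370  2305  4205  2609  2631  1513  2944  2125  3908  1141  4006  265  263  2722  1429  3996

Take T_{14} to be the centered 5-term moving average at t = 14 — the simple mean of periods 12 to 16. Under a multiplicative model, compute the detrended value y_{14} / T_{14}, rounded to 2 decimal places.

Trend T_14 = (4006 + 265 + 263 + 2722 + 1429) / 5 = 8685/5 = 1737.0000
Ratio to trend: 263 / 1737.0000 = 0.15

0.15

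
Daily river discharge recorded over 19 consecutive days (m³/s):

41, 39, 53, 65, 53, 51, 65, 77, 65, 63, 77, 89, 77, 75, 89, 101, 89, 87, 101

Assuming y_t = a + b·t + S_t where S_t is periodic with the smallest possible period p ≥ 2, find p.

First differences y_{t+1} − y_t: -2, 14, 12, -12, -2, 14, 12, -12, -2, 14, …
The difference pattern repeats every 4 terms and not for any smaller step, so p = 4.

4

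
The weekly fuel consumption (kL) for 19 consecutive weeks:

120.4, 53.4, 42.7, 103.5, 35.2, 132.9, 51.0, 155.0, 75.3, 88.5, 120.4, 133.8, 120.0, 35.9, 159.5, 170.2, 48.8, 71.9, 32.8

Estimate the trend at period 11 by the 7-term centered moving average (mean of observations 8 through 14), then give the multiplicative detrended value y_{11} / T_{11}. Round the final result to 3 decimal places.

Trend T_11 = (155.0 + 75.3 + 88.5 + 120.4 + 133.8 + 120.0 + 35.9) / 7 = 728.9/7 = 104.12857
Ratio to trend: 120.4 / 104.12857 = 1.156

1.156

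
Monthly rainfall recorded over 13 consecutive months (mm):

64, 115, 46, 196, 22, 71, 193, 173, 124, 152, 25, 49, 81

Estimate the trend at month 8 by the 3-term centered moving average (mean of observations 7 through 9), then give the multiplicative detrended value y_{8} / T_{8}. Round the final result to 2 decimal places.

1.06

Trend T_8 = (193 + 173 + 124) / 3 = 490/3 = 163.3333
Ratio to trend: 173 / 163.3333 = 1.06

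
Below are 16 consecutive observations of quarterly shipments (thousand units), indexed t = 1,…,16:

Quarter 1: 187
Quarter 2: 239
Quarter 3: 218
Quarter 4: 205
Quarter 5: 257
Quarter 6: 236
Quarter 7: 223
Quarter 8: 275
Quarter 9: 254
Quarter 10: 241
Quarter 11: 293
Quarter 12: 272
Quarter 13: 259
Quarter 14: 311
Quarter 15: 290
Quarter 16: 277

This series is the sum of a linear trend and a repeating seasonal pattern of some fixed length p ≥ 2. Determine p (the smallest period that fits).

3

First differences y_{t+1} − y_t: 52, -21, -13, 52, -21, -13, 52, -21, …
The difference pattern repeats every 3 terms and not for any smaller step, so p = 3.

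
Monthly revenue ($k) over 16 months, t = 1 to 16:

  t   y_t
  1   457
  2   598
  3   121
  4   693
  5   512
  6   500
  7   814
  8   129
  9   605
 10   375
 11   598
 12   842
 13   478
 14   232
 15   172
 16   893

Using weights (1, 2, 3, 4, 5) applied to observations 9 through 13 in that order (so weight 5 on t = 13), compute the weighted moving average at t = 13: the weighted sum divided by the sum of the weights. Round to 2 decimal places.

Weighted sum: 1·605 + 2·375 + 3·598 + 4·842 + 5·478 = 605 + 750 + 1794 + 3368 + 2390 = 8907
Weight total: 1 + 2 + 3 + 4 + 5 = 15
WMA = 8907 / 15 = 593.80

593.80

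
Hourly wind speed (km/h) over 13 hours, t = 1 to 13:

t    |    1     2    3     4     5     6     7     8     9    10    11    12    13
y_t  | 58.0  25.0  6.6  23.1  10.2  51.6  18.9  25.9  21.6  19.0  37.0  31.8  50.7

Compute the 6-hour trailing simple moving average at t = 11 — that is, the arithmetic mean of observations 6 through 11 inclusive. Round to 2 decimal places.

29.00

Sum of periods 6–11: 51.6 + 18.9 + 25.9 + 21.6 + 19.0 + 37.0 = 174.0
Divide by 6: 174.0 / 6 = 29.00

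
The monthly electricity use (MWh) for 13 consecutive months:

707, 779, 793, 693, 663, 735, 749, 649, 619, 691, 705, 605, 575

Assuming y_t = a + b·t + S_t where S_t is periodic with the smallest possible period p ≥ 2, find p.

4

First differences y_{t+1} − y_t: 72, 14, -100, -30, 72, 14, -100, -30, 72, 14, …
The difference pattern repeats every 4 terms and not for any smaller step, so p = 4.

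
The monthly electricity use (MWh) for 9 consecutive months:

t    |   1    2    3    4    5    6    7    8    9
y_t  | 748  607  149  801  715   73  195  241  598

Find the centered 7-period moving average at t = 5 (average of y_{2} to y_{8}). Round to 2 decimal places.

397.29

Sum of periods 2–8: 607 + 149 + 801 + 715 + 73 + 195 + 241 = 2781
Divide by 7: 2781 / 7 = 397.29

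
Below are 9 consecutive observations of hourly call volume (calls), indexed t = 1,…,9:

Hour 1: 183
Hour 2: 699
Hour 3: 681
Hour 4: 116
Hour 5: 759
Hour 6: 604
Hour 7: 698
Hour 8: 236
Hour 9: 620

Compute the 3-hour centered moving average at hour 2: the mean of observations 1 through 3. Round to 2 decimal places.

Sum of periods 1–3: 183 + 699 + 681 = 1563
Divide by 3: 1563 / 3 = 521.00

521.00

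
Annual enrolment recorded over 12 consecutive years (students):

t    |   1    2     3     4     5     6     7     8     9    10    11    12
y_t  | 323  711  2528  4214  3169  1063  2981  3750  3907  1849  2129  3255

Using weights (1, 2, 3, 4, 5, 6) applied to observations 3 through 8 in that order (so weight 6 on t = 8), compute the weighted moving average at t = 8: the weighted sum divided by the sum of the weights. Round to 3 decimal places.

2958.095

Weighted sum: 1·2528 + 2·4214 + 3·3169 + 4·1063 + 5·2981 + 6·3750 = 2528 + 8428 + 9507 + 4252 + 14905 + 22500 = 62120
Weight total: 1 + 2 + 3 + 4 + 5 + 6 = 21
WMA = 62120 / 21 = 2958.095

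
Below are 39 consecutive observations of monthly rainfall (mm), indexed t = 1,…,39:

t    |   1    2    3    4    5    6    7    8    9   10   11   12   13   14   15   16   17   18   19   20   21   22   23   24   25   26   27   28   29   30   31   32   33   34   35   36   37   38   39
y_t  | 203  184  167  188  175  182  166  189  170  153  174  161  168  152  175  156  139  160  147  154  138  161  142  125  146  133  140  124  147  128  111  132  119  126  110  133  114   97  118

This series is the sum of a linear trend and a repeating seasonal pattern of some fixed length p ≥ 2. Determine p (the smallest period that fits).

7

First differences y_{t+1} − y_t: -19, -17, 21, -13, 7, -16, 23, -19, -17, 21, -13, 7, -16, 23, -19, -17, …
The difference pattern repeats every 7 terms and not for any smaller step, so p = 7.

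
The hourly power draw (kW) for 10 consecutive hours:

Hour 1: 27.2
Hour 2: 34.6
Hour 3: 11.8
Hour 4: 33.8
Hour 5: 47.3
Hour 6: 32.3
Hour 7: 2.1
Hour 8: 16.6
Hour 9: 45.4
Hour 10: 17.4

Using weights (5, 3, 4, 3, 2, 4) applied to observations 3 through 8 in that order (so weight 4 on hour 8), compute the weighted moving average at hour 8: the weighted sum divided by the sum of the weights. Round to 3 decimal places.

24.624

Weighted sum: 5·11.8 + 3·33.8 + 4·47.3 + 3·32.3 + 2·2.1 + 4·16.6 = 59.0 + 101.4 + 189.2 + 96.9 + 4.2 + 66.4 = 517.1
Weight total: 5 + 3 + 4 + 3 + 2 + 4 = 21
WMA = 517.1 / 21 = 24.624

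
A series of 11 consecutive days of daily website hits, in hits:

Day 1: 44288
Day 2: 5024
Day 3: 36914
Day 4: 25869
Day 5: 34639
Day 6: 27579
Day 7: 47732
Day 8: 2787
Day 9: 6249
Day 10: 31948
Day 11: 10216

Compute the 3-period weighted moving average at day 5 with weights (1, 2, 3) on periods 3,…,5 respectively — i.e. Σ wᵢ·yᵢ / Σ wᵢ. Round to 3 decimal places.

Weighted sum: 1·36914 + 2·25869 + 3·34639 = 36914 + 51738 + 103917 = 192569
Weight total: 1 + 2 + 3 = 6
WMA = 192569 / 6 = 32094.833

32094.833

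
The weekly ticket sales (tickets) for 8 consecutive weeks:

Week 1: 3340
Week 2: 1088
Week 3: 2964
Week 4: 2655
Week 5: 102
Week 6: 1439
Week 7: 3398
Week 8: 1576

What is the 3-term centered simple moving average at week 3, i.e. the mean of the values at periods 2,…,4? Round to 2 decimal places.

2235.67

Sum of periods 2–4: 1088 + 2964 + 2655 = 6707
Divide by 3: 6707 / 3 = 2235.67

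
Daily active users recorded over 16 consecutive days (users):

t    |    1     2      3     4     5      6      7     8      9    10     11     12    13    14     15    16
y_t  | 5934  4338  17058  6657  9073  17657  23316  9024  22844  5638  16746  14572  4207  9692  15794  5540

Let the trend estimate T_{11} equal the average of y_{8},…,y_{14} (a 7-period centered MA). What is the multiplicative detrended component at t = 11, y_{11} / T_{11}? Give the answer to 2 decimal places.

1.42

Trend T_11 = (9024 + 22844 + 5638 + 16746 + 14572 + 4207 + 9692) / 7 = 82723/7 = 11817.5714
Ratio to trend: 16746 / 11817.5714 = 1.42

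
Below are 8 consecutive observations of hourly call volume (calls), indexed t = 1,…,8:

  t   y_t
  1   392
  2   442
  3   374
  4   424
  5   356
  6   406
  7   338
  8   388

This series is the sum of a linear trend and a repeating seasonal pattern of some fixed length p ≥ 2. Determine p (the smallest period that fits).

2

First differences y_{t+1} − y_t: 50, -68, 50, -68, 50, -68, …
The difference pattern repeats every 2 terms and not for any smaller step, so p = 2.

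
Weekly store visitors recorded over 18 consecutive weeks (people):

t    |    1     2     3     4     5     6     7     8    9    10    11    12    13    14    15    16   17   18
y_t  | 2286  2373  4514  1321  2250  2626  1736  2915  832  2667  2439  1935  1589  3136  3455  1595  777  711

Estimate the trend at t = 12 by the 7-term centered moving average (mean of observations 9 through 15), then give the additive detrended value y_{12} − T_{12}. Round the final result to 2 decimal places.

Trend T_12 = (832 + 2667 + 2439 + 1935 + 1589 + 3136 + 3455) / 7 = 16053/7 = 2293.2857
Detrended value: 1935 − 2293.2857 = -358.29

-358.29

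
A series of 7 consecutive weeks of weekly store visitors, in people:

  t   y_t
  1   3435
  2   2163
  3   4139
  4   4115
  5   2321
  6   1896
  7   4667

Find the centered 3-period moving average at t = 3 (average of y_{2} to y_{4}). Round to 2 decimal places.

3472.33

Sum of periods 2–4: 2163 + 4139 + 4115 = 10417
Divide by 3: 10417 / 3 = 3472.33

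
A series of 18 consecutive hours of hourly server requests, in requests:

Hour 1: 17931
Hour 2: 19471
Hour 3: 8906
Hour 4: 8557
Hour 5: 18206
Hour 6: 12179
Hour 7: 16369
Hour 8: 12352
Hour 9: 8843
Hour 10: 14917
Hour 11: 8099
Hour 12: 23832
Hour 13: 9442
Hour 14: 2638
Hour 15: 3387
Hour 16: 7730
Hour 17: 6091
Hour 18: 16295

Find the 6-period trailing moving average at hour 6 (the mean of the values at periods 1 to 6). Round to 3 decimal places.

Sum of periods 1–6: 17931 + 19471 + 8906 + 8557 + 18206 + 12179 = 85250
Divide by 6: 85250 / 6 = 14208.333

14208.333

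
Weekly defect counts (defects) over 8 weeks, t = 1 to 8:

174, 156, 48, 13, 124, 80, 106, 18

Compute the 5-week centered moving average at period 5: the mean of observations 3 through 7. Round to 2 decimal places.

74.20

Sum of periods 3–7: 48 + 13 + 124 + 80 + 106 = 371
Divide by 5: 371 / 5 = 74.20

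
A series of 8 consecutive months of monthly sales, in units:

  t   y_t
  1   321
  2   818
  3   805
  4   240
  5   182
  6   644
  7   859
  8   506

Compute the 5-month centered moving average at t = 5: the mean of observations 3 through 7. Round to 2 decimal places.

Sum of periods 3–7: 805 + 240 + 182 + 644 + 859 = 2730
Divide by 5: 2730 / 5 = 546.00

546.00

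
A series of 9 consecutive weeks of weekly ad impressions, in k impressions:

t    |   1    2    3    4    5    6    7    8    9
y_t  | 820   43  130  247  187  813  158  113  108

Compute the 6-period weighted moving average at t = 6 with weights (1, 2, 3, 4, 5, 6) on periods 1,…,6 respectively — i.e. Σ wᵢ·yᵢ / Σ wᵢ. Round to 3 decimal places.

Weighted sum: 1·820 + 2·43 + 3·130 + 4·247 + 5·187 + 6·813 = 820 + 86 + 390 + 988 + 935 + 4878 = 8097
Weight total: 1 + 2 + 3 + 4 + 5 + 6 = 21
WMA = 8097 / 21 = 385.571

385.571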